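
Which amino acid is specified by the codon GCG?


Standard genetic code lookup.
Codon GCG -> Ala

Ala


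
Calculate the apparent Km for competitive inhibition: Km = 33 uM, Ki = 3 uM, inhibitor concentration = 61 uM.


Km_app = Km * (1 + [I]/Ki)
Km_app = 33 * (1 + 61/3)
Km_app = 704.0 uM

704.0 uM


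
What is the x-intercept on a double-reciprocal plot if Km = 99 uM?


x-intercept = -1/Km
= -1/99
= -0.0101 1/uM

-0.0101 1/uM


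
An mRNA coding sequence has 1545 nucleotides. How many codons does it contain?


codons = nucleotides / 3
codons = 1545 / 3 = 515

515


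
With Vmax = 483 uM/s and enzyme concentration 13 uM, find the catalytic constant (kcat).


kcat = Vmax / [E]t
kcat = 483 / 13
kcat = 37.1538 s^-1

37.1538 s^-1


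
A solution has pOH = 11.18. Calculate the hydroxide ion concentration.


[OH-] = 10^(-pOH)
[OH-] = 10^(-11.18)
[OH-] = 6.607e-12 M

6.607e-12 M


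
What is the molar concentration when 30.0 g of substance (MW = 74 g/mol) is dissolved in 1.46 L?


C = (mass / MW) / volume
C = (30.0 / 74) / 1.46
C = 0.2777 M

0.2777 M


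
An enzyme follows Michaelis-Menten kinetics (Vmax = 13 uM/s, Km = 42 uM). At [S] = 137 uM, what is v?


v = Vmax * [S] / (Km + [S])
v = 13 * 137 / (42 + 137)
v = 9.9497 uM/s

9.9497 uM/s


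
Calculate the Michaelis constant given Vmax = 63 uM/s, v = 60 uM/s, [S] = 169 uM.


Km = [S] * (Vmax - v) / v
Km = 169 * (63 - 60) / 60
Km = 8.45 uM

8.45 uM


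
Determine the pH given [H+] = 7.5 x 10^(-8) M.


pH = -log10([H+])
pH = -log10(7.5 x 10^(-8))
pH = 7.1249

7.1249


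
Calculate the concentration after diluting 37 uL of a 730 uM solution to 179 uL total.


C2 = C1 * V1 / V2
C2 = 730 * 37 / 179
C2 = 150.8939 uM

150.8939 uM


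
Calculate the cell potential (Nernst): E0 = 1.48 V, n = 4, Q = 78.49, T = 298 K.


E = E0 - (RT/nF) * ln(Q)
E = 1.48 - (8.314 * 298 / (4 * 96485)) * ln(78.49)
E = 1.452 V

1.452 V


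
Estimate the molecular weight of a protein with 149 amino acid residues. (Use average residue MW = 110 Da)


MW = n_residues * 110 Da
MW = 149 * 110
MW = 16390 Da

16390 Da


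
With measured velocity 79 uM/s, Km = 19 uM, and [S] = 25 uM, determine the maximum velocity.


Vmax = v * (Km + [S]) / [S]
Vmax = 79 * (19 + 25) / 25
Vmax = 139.04 uM/s

139.04 uM/s


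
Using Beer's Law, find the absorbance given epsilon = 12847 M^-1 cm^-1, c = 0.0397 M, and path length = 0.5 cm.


A = epsilon * c * l
A = 12847 * 0.0397 * 0.5
A = 255.0129

255.0129


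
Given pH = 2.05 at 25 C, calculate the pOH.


pOH = 14 - pH
pOH = 14 - 2.05
pOH = 11.95

11.95


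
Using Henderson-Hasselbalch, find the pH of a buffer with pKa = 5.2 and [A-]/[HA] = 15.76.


pH = pKa + log10([A-]/[HA])
pH = 5.2 + log10(15.76)
pH = 6.3976

6.3976


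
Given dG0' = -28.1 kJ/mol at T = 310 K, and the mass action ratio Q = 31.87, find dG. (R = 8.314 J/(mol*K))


dG = dG0' + RT * ln(Q) / 1000
dG = -28.1 + 8.314 * 310 * ln(31.87) / 1000
dG = -19.1781 kJ/mol

-19.1781 kJ/mol


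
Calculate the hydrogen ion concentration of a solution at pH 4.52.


[H+] = 10^(-pH)
[H+] = 10^(-4.52)
[H+] = 3.020e-05 M

3.020e-05 M


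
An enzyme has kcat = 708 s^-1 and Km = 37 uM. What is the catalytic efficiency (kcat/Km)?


Catalytic efficiency = kcat / Km
= 708 / 37
= 19.1351 uM^-1*s^-1

19.1351 uM^-1*s^-1


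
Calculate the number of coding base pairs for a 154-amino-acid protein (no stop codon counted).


Each amino acid = 1 codon = 3 bp
bp = 154 * 3 = 462 bp

462 bp


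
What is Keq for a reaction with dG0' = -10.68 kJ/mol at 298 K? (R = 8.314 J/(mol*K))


Keq = exp(-dG0 * 1000 / (R * T))
Keq = exp(-(-10.68) * 1000 / (8.314 * 298))
Keq = 74.4905

74.4905


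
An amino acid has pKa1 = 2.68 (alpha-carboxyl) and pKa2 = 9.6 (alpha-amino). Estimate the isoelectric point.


pI = (pKa1 + pKa2) / 2
pI = (2.68 + 9.6) / 2
pI = 6.14

6.14


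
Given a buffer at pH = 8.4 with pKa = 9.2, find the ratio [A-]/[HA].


[A-]/[HA] = 10^(pH - pKa)
= 10^(8.4 - 9.2)
= 0.1585

0.1585


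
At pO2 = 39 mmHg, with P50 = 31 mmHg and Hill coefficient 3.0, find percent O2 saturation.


Y = pO2^n / (P50^n + pO2^n)
Y = 39^3.0 / (31^3.0 + 39^3.0)
Y = 66.57%

66.57%


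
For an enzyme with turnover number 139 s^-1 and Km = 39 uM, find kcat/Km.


Catalytic efficiency = kcat / Km
= 139 / 39
= 3.5641 uM^-1*s^-1

3.5641 uM^-1*s^-1


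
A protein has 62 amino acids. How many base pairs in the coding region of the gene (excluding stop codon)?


Each amino acid = 1 codon = 3 bp
bp = 62 * 3 = 186 bp

186 bp


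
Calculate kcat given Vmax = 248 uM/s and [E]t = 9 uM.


kcat = Vmax / [E]t
kcat = 248 / 9
kcat = 27.5556 s^-1

27.5556 s^-1


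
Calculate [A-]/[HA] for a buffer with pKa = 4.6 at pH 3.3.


[A-]/[HA] = 10^(pH - pKa)
= 10^(3.3 - 4.6)
= 0.0501

0.0501


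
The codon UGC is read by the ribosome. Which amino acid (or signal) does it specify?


Standard genetic code lookup.
Codon UGC -> Cys

Cys


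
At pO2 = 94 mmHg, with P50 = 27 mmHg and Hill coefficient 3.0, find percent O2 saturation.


Y = pO2^n / (P50^n + pO2^n)
Y = 94^3.0 / (27^3.0 + 94^3.0)
Y = 97.69%

97.69%


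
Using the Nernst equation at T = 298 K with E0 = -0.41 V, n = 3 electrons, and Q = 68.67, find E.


E = E0 - (RT/nF) * ln(Q)
E = -0.41 - (8.314 * 298 / (3 * 96485)) * ln(68.67)
E = -0.4462 V

-0.4462 V


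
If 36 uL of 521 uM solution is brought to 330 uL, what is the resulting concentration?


C2 = C1 * V1 / V2
C2 = 521 * 36 / 330
C2 = 56.8364 uM

56.8364 uM


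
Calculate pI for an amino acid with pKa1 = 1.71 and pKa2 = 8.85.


pI = (pKa1 + pKa2) / 2
pI = (1.71 + 8.85) / 2
pI = 5.28

5.28


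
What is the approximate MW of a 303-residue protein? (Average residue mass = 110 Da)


MW = n_residues * 110 Da
MW = 303 * 110
MW = 33330 Da

33330 Da


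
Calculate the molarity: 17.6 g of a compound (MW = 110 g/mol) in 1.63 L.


C = (mass / MW) / volume
C = (17.6 / 110) / 1.63
C = 0.0982 M

0.0982 M


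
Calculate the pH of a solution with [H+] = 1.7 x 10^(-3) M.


pH = -log10([H+])
pH = -log10(1.7 x 10^(-3))
pH = 2.7696

2.7696


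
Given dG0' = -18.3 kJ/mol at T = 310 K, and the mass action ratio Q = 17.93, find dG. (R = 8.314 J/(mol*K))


dG = dG0' + RT * ln(Q) / 1000
dG = -18.3 + 8.314 * 310 * ln(17.93) / 1000
dG = -10.8606 kJ/mol

-10.8606 kJ/mol


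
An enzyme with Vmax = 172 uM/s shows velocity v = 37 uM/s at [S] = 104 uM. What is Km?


Km = [S] * (Vmax - v) / v
Km = 104 * (172 - 37) / 37
Km = 379.4595 uM

379.4595 uM


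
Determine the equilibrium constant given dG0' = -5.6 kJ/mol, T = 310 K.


Keq = exp(-dG0 * 1000 / (R * T))
Keq = exp(-(-5.6) * 1000 / (8.314 * 310))
Keq = 8.7827

8.7827


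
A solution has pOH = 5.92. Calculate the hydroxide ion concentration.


[OH-] = 10^(-pOH)
[OH-] = 10^(-5.92)
[OH-] = 1.202e-06 M

1.202e-06 M


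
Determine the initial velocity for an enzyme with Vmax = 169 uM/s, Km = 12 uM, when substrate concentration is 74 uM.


v = Vmax * [S] / (Km + [S])
v = 169 * 74 / (12 + 74)
v = 145.4186 uM/s

145.4186 uM/s


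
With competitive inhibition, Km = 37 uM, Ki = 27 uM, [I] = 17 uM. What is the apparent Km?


Km_app = Km * (1 + [I]/Ki)
Km_app = 37 * (1 + 17/27)
Km_app = 60.2963 uM

60.2963 uM


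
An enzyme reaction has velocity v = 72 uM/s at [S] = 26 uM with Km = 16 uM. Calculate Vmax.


Vmax = v * (Km + [S]) / [S]
Vmax = 72 * (16 + 26) / 26
Vmax = 116.3077 uM/s

116.3077 uM/s


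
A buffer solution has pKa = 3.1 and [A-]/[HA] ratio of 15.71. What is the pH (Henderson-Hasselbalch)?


pH = pKa + log10([A-]/[HA])
pH = 3.1 + log10(15.71)
pH = 4.2962

4.2962


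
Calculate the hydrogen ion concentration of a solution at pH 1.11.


[H+] = 10^(-pH)
[H+] = 10^(-1.11)
[H+] = 0.0776 M

0.0776 M


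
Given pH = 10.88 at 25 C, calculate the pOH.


pOH = 14 - pH
pOH = 14 - 10.88
pOH = 3.12

3.12


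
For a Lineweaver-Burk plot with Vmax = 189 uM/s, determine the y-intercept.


y-intercept = 1/Vmax
= 1/189
= 0.0053 s/uM

0.0053 s/uM


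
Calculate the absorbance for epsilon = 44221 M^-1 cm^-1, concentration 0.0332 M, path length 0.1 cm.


A = epsilon * c * l
A = 44221 * 0.0332 * 0.1
A = 146.8137

146.8137


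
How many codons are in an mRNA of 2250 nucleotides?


codons = nucleotides / 3
codons = 2250 / 3 = 750

750


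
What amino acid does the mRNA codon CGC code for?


Standard genetic code lookup.
Codon CGC -> Arg

Arg


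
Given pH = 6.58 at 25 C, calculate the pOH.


pOH = 14 - pH
pOH = 14 - 6.58
pOH = 7.42

7.42


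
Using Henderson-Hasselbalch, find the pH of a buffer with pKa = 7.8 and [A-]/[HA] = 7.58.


pH = pKa + log10([A-]/[HA])
pH = 7.8 + log10(7.58)
pH = 8.6797

8.6797


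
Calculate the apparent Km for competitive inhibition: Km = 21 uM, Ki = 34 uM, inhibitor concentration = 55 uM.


Km_app = Km * (1 + [I]/Ki)
Km_app = 21 * (1 + 55/34)
Km_app = 54.9706 uM

54.9706 uM


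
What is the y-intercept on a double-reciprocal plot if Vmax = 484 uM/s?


y-intercept = 1/Vmax
= 1/484
= 0.0021 s/uM

0.0021 s/uM


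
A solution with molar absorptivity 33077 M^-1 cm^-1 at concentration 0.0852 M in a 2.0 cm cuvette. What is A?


A = epsilon * c * l
A = 33077 * 0.0852 * 2.0
A = 5636.3208

5636.3208


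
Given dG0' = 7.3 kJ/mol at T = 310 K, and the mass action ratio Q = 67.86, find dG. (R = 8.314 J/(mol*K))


dG = dG0' + RT * ln(Q) / 1000
dG = 7.3 + 8.314 * 310 * ln(67.86) / 1000
dG = 18.1698 kJ/mol

18.1698 kJ/mol


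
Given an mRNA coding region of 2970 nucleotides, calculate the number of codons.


codons = nucleotides / 3
codons = 2970 / 3 = 990

990


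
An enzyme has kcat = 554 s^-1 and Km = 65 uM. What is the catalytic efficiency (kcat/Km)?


Catalytic efficiency = kcat / Km
= 554 / 65
= 8.5231 uM^-1*s^-1

8.5231 uM^-1*s^-1


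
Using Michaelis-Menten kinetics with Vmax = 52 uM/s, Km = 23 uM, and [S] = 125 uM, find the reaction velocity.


v = Vmax * [S] / (Km + [S])
v = 52 * 125 / (23 + 125)
v = 43.9189 uM/s

43.9189 uM/s


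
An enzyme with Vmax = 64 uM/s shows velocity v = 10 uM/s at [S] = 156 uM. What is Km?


Km = [S] * (Vmax - v) / v
Km = 156 * (64 - 10) / 10
Km = 842.4 uM

842.4 uM


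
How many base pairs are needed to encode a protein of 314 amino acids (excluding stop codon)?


Each amino acid = 1 codon = 3 bp
bp = 314 * 3 = 942 bp

942 bp


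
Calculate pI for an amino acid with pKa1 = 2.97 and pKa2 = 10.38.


pI = (pKa1 + pKa2) / 2
pI = (2.97 + 10.38) / 2
pI = 6.675

6.675


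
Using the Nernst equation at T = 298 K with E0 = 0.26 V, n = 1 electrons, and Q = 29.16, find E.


E = E0 - (RT/nF) * ln(Q)
E = 0.26 - (8.314 * 298 / (1 * 96485)) * ln(29.16)
E = 0.1734 V

0.1734 V


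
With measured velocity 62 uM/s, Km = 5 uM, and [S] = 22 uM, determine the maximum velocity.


Vmax = v * (Km + [S]) / [S]
Vmax = 62 * (5 + 22) / 22
Vmax = 76.0909 uM/s

76.0909 uM/s


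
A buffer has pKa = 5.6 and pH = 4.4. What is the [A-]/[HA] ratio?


[A-]/[HA] = 10^(pH - pKa)
= 10^(4.4 - 5.6)
= 0.0631

0.0631


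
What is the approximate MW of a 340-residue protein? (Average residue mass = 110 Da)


MW = n_residues * 110 Da
MW = 340 * 110
MW = 37400 Da

37400 Da


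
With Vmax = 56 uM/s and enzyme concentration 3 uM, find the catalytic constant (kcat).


kcat = Vmax / [E]t
kcat = 56 / 3
kcat = 18.6667 s^-1

18.6667 s^-1


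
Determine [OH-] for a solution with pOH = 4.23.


[OH-] = 10^(-pOH)
[OH-] = 10^(-4.23)
[OH-] = 5.888e-05 M

5.888e-05 M


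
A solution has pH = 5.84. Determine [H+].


[H+] = 10^(-pH)
[H+] = 10^(-5.84)
[H+] = 1.445e-06 M

1.445e-06 M


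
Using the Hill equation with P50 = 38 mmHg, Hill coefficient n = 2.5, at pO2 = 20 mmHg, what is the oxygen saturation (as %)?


Y = pO2^n / (P50^n + pO2^n)
Y = 20^2.5 / (38^2.5 + 20^2.5)
Y = 16.73%

16.73%


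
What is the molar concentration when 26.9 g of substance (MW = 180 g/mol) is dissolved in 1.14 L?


C = (mass / MW) / volume
C = (26.9 / 180) / 1.14
C = 0.1311 M

0.1311 M


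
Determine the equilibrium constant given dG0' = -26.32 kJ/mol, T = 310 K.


Keq = exp(-dG0 * 1000 / (R * T))
Keq = exp(-(-26.32) * 1000 / (8.314 * 310))
Keq = 27230.1235

27230.1235


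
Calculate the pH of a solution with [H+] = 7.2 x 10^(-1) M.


pH = -log10([H+])
pH = -log10(7.2 x 10^(-1))
pH = 0.1427

0.1427


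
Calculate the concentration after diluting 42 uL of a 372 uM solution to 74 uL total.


C2 = C1 * V1 / V2
C2 = 372 * 42 / 74
C2 = 211.1351 uM

211.1351 uM


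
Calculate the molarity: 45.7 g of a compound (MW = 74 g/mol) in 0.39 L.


C = (mass / MW) / volume
C = (45.7 / 74) / 0.39
C = 1.5835 M

1.5835 M


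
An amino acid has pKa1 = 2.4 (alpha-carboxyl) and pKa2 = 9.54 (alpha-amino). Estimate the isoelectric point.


pI = (pKa1 + pKa2) / 2
pI = (2.4 + 9.54) / 2
pI = 5.97

5.97


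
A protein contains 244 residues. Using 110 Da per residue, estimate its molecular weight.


MW = n_residues * 110 Da
MW = 244 * 110
MW = 26840 Da

26840 Da


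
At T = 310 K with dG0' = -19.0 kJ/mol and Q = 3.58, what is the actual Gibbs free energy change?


dG = dG0' + RT * ln(Q) / 1000
dG = -19.0 + 8.314 * 310 * ln(3.58) / 1000
dG = -15.713 kJ/mol

-15.713 kJ/mol


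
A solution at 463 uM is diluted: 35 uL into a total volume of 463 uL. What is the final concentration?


C2 = C1 * V1 / V2
C2 = 463 * 35 / 463
C2 = 35.0 uM

35.0 uM


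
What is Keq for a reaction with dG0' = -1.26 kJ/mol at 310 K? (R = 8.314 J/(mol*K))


Keq = exp(-dG0 * 1000 / (R * T))
Keq = exp(-(-1.26) * 1000 / (8.314 * 310))
Keq = 1.6305

1.6305


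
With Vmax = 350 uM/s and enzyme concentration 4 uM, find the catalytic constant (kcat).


kcat = Vmax / [E]t
kcat = 350 / 4
kcat = 87.5 s^-1

87.5 s^-1


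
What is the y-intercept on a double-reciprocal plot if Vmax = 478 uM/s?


y-intercept = 1/Vmax
= 1/478
= 0.0021 s/uM

0.0021 s/uM


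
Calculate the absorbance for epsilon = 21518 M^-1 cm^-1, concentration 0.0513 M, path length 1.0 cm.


A = epsilon * c * l
A = 21518 * 0.0513 * 1.0
A = 1103.8734

1103.8734


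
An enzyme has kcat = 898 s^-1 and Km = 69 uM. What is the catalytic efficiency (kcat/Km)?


Catalytic efficiency = kcat / Km
= 898 / 69
= 13.0145 uM^-1*s^-1

13.0145 uM^-1*s^-1


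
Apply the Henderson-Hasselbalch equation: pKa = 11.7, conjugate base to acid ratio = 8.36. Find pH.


pH = pKa + log10([A-]/[HA])
pH = 11.7 + log10(8.36)
pH = 12.6222

12.6222


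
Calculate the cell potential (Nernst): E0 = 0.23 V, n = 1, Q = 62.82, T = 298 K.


E = E0 - (RT/nF) * ln(Q)
E = 0.23 - (8.314 * 298 / (1 * 96485)) * ln(62.82)
E = 0.1237 V

0.1237 V


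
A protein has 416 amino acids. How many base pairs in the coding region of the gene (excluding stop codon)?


Each amino acid = 1 codon = 3 bp
bp = 416 * 3 = 1248 bp

1248 bp


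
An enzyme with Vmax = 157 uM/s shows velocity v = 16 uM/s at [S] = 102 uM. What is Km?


Km = [S] * (Vmax - v) / v
Km = 102 * (157 - 16) / 16
Km = 898.875 uM

898.875 uM


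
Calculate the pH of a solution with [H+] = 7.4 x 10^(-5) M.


pH = -log10([H+])
pH = -log10(7.4 x 10^(-5))
pH = 4.1308

4.1308


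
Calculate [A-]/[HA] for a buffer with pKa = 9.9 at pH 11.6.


[A-]/[HA] = 10^(pH - pKa)
= 10^(11.6 - 9.9)
= 50.1187

50.1187


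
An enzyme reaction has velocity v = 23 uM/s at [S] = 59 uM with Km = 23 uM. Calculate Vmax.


Vmax = v * (Km + [S]) / [S]
Vmax = 23 * (23 + 59) / 59
Vmax = 31.9661 uM/s

31.9661 uM/s


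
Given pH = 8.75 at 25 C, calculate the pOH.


pOH = 14 - pH
pOH = 14 - 8.75
pOH = 5.25

5.25


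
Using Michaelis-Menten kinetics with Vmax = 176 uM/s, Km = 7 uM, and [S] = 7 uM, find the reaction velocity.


v = Vmax * [S] / (Km + [S])
v = 176 * 7 / (7 + 7)
v = 88.0 uM/s

88.0 uM/s


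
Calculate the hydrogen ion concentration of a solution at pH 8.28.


[H+] = 10^(-pH)
[H+] = 10^(-8.28)
[H+] = 5.248e-09 M

5.248e-09 M


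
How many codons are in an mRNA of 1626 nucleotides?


codons = nucleotides / 3
codons = 1626 / 3 = 542

542


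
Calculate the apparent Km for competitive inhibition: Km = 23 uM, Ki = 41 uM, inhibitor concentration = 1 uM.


Km_app = Km * (1 + [I]/Ki)
Km_app = 23 * (1 + 1/41)
Km_app = 23.561 uM

23.561 uM


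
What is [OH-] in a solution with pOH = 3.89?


[OH-] = 10^(-pOH)
[OH-] = 10^(-3.89)
[OH-] = 1.288e-04 M

1.288e-04 M


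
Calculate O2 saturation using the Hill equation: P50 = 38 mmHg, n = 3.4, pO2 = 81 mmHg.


Y = pO2^n / (P50^n + pO2^n)
Y = 81^3.4 / (38^3.4 + 81^3.4)
Y = 92.91%

92.91%


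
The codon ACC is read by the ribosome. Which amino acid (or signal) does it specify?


Standard genetic code lookup.
Codon ACC -> Thr

Thr


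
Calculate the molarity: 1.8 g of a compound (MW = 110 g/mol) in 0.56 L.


C = (mass / MW) / volume
C = (1.8 / 110) / 0.56
C = 0.0292 M

0.0292 M


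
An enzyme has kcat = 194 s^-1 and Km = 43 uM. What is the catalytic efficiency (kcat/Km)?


Catalytic efficiency = kcat / Km
= 194 / 43
= 4.5116 uM^-1*s^-1

4.5116 uM^-1*s^-1


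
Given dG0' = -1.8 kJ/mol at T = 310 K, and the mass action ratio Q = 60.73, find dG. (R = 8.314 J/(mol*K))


dG = dG0' + RT * ln(Q) / 1000
dG = -1.8 + 8.314 * 310 * ln(60.73) / 1000
dG = 8.7837 kJ/mol

8.7837 kJ/mol


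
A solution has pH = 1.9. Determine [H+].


[H+] = 10^(-pH)
[H+] = 10^(-1.9)
[H+] = 0.0126 M

0.0126 M


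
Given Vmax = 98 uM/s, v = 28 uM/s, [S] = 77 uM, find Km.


Km = [S] * (Vmax - v) / v
Km = 77 * (98 - 28) / 28
Km = 192.5 uM

192.5 uM


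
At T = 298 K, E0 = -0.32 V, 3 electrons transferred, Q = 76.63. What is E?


E = E0 - (RT/nF) * ln(Q)
E = -0.32 - (8.314 * 298 / (3 * 96485)) * ln(76.63)
E = -0.3571 V

-0.3571 V


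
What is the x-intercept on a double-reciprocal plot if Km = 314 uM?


x-intercept = -1/Km
= -1/314
= -0.0032 1/uM

-0.0032 1/uM


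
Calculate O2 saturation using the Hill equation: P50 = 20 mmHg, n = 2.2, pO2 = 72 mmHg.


Y = pO2^n / (P50^n + pO2^n)
Y = 72^2.2 / (20^2.2 + 72^2.2)
Y = 94.36%

94.36%


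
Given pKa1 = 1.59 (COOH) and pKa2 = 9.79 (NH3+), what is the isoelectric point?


pI = (pKa1 + pKa2) / 2
pI = (1.59 + 9.79) / 2
pI = 5.69

5.69


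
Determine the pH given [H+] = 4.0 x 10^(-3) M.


pH = -log10([H+])
pH = -log10(4.0 x 10^(-3))
pH = 2.3979

2.3979


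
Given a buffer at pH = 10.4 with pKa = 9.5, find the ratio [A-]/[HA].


[A-]/[HA] = 10^(pH - pKa)
= 10^(10.4 - 9.5)
= 7.9433

7.9433


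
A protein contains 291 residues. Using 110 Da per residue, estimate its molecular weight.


MW = n_residues * 110 Da
MW = 291 * 110
MW = 32010 Da

32010 Da


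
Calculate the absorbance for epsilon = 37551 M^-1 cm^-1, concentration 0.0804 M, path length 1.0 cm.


A = epsilon * c * l
A = 37551 * 0.0804 * 1.0
A = 3019.1004

3019.1004


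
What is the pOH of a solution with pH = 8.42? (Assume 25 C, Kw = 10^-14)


pOH = 14 - pH
pOH = 14 - 8.42
pOH = 5.58

5.58


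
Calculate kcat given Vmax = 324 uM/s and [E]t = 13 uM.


kcat = Vmax / [E]t
kcat = 324 / 13
kcat = 24.9231 s^-1

24.9231 s^-1


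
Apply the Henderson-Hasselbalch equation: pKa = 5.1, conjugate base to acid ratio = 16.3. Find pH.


pH = pKa + log10([A-]/[HA])
pH = 5.1 + log10(16.3)
pH = 6.3122

6.3122


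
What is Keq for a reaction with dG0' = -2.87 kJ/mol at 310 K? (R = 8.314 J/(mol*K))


Keq = exp(-dG0 * 1000 / (R * T))
Keq = exp(-(-2.87) * 1000 / (8.314 * 310))
Keq = 3.0452

3.0452


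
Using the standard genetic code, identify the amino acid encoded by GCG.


Standard genetic code lookup.
Codon GCG -> Ala

Ala


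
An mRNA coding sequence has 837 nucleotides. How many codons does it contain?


codons = nucleotides / 3
codons = 837 / 3 = 279

279


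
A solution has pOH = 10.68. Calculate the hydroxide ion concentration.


[OH-] = 10^(-pOH)
[OH-] = 10^(-10.68)
[OH-] = 2.089e-11 M

2.089e-11 M


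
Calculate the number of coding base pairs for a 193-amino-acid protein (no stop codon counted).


Each amino acid = 1 codon = 3 bp
bp = 193 * 3 = 579 bp

579 bp


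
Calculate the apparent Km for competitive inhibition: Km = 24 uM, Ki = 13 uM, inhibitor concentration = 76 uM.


Km_app = Km * (1 + [I]/Ki)
Km_app = 24 * (1 + 76/13)
Km_app = 164.3077 uM

164.3077 uM


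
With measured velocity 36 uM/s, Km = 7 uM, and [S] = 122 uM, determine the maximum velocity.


Vmax = v * (Km + [S]) / [S]
Vmax = 36 * (7 + 122) / 122
Vmax = 38.0656 uM/s

38.0656 uM/s


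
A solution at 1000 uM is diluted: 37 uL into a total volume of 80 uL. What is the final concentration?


C2 = C1 * V1 / V2
C2 = 1000 * 37 / 80
C2 = 462.5 uM

462.5 uM


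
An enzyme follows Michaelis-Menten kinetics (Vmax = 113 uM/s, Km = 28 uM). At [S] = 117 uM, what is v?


v = Vmax * [S] / (Km + [S])
v = 113 * 117 / (28 + 117)
v = 91.1793 uM/s

91.1793 uM/s


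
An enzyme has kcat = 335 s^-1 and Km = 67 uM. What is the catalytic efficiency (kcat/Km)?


Catalytic efficiency = kcat / Km
= 335 / 67
= 5.0 uM^-1*s^-1

5.0 uM^-1*s^-1


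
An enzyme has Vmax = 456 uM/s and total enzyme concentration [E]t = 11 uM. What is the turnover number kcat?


kcat = Vmax / [E]t
kcat = 456 / 11
kcat = 41.4545 s^-1

41.4545 s^-1


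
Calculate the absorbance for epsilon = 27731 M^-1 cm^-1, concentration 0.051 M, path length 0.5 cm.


A = epsilon * c * l
A = 27731 * 0.051 * 0.5
A = 707.1405

707.1405


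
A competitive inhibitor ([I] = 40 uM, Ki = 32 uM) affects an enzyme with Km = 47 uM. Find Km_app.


Km_app = Km * (1 + [I]/Ki)
Km_app = 47 * (1 + 40/32)
Km_app = 105.75 uM

105.75 uM


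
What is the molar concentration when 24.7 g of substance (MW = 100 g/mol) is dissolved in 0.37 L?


C = (mass / MW) / volume
C = (24.7 / 100) / 0.37
C = 0.6676 M

0.6676 M


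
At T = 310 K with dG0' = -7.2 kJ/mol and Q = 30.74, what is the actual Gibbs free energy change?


dG = dG0' + RT * ln(Q) / 1000
dG = -7.2 + 8.314 * 310 * ln(30.74) / 1000
dG = 1.6288 kJ/mol

1.6288 kJ/mol


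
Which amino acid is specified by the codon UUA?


Standard genetic code lookup.
Codon UUA -> Leu

Leu


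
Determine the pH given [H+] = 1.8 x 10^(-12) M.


pH = -log10([H+])
pH = -log10(1.8 x 10^(-12))
pH = 11.7447

11.7447


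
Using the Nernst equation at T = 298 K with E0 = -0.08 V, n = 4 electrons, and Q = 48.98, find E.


E = E0 - (RT/nF) * ln(Q)
E = -0.08 - (8.314 * 298 / (4 * 96485)) * ln(48.98)
E = -0.105 V

-0.105 V


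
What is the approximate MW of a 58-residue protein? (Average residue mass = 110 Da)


MW = n_residues * 110 Da
MW = 58 * 110
MW = 6380 Da

6380 Da


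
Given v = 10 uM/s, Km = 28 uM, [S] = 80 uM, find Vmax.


Vmax = v * (Km + [S]) / [S]
Vmax = 10 * (28 + 80) / 80
Vmax = 13.5 uM/s

13.5 uM/s


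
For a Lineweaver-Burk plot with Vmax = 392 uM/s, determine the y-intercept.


y-intercept = 1/Vmax
= 1/392
= 0.0026 s/uM

0.0026 s/uM


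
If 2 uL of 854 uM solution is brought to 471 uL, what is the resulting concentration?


C2 = C1 * V1 / V2
C2 = 854 * 2 / 471
C2 = 3.6263 uM

3.6263 uM


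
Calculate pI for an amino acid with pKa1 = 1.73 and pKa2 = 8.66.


pI = (pKa1 + pKa2) / 2
pI = (1.73 + 8.66) / 2
pI = 5.195

5.195


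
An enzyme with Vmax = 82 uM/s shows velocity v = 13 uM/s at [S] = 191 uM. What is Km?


Km = [S] * (Vmax - v) / v
Km = 191 * (82 - 13) / 13
Km = 1013.7692 uM

1013.7692 uM


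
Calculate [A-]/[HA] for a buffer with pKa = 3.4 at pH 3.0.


[A-]/[HA] = 10^(pH - pKa)
= 10^(3.0 - 3.4)
= 0.3981

0.3981


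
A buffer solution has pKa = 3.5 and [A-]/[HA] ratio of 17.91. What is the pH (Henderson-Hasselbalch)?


pH = pKa + log10([A-]/[HA])
pH = 3.5 + log10(17.91)
pH = 4.7531

4.7531


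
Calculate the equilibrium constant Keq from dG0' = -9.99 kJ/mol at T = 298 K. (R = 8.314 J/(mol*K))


Keq = exp(-dG0 * 1000 / (R * T))
Keq = exp(-(-9.99) * 1000 / (8.314 * 298))
Keq = 56.3833

56.3833


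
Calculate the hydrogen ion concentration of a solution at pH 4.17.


[H+] = 10^(-pH)
[H+] = 10^(-4.17)
[H+] = 6.761e-05 M

6.761e-05 M


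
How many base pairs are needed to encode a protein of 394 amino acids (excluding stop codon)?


Each amino acid = 1 codon = 3 bp
bp = 394 * 3 = 1182 bp

1182 bp


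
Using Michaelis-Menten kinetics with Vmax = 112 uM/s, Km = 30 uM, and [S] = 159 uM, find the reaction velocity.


v = Vmax * [S] / (Km + [S])
v = 112 * 159 / (30 + 159)
v = 94.2222 uM/s

94.2222 uM/s


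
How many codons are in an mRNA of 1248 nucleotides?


codons = nucleotides / 3
codons = 1248 / 3 = 416

416


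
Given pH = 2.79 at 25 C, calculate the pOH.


pOH = 14 - pH
pOH = 14 - 2.79
pOH = 11.21

11.21


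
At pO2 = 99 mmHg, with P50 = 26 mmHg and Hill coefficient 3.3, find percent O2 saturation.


Y = pO2^n / (P50^n + pO2^n)
Y = 99^3.3 / (26^3.3 + 99^3.3)
Y = 98.8%

98.8%


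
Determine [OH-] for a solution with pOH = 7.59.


[OH-] = 10^(-pOH)
[OH-] = 10^(-7.59)
[OH-] = 2.570e-08 M

2.570e-08 M


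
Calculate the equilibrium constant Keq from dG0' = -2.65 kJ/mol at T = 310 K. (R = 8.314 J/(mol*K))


Keq = exp(-dG0 * 1000 / (R * T))
Keq = exp(-(-2.65) * 1000 / (8.314 * 310))
Keq = 2.796

2.796


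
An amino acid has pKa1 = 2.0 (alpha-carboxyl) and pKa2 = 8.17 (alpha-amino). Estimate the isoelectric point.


pI = (pKa1 + pKa2) / 2
pI = (2.0 + 8.17) / 2
pI = 5.085

5.085


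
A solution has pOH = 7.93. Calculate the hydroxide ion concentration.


[OH-] = 10^(-pOH)
[OH-] = 10^(-7.93)
[OH-] = 1.175e-08 M

1.175e-08 M


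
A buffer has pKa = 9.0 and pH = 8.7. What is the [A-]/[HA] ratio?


[A-]/[HA] = 10^(pH - pKa)
= 10^(8.7 - 9.0)
= 0.5012

0.5012


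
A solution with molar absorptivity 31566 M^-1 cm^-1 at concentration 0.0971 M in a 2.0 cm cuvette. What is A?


A = epsilon * c * l
A = 31566 * 0.0971 * 2.0
A = 6130.1172

6130.1172


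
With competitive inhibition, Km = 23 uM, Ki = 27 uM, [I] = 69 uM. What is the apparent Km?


Km_app = Km * (1 + [I]/Ki)
Km_app = 23 * (1 + 69/27)
Km_app = 81.7778 uM

81.7778 uM


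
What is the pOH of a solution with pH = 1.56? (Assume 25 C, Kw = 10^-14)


pOH = 14 - pH
pOH = 14 - 1.56
pOH = 12.44

12.44


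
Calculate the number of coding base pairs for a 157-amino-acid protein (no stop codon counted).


Each amino acid = 1 codon = 3 bp
bp = 157 * 3 = 471 bp

471 bp


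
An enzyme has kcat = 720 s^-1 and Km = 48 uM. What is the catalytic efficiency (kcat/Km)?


Catalytic efficiency = kcat / Km
= 720 / 48
= 15.0 uM^-1*s^-1

15.0 uM^-1*s^-1


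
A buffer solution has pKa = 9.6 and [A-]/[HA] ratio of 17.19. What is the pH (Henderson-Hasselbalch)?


pH = pKa + log10([A-]/[HA])
pH = 9.6 + log10(17.19)
pH = 10.8353

10.8353


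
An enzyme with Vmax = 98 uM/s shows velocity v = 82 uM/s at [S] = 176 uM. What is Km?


Km = [S] * (Vmax - v) / v
Km = 176 * (98 - 82) / 82
Km = 34.3415 uM

34.3415 uM


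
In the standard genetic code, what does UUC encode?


Standard genetic code lookup.
Codon UUC -> Phe

Phe


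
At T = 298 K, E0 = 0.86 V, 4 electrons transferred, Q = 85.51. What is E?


E = E0 - (RT/nF) * ln(Q)
E = 0.86 - (8.314 * 298 / (4 * 96485)) * ln(85.51)
E = 0.8314 V

0.8314 V


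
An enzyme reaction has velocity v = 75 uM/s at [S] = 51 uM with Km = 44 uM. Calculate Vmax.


Vmax = v * (Km + [S]) / [S]
Vmax = 75 * (44 + 51) / 51
Vmax = 139.7059 uM/s

139.7059 uM/s


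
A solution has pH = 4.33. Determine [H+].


[H+] = 10^(-pH)
[H+] = 10^(-4.33)
[H+] = 4.677e-05 M

4.677e-05 M


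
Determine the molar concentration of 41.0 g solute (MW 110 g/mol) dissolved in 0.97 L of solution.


C = (mass / MW) / volume
C = (41.0 / 110) / 0.97
C = 0.3843 M

0.3843 M


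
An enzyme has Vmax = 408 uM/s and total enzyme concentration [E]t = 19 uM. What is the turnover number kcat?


kcat = Vmax / [E]t
kcat = 408 / 19
kcat = 21.4737 s^-1

21.4737 s^-1


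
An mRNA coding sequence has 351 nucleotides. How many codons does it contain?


codons = nucleotides / 3
codons = 351 / 3 = 117

117


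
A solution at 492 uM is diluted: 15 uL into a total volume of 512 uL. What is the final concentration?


C2 = C1 * V1 / V2
C2 = 492 * 15 / 512
C2 = 14.4141 uM

14.4141 uM


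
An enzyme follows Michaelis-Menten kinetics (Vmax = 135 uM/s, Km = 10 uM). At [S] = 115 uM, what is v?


v = Vmax * [S] / (Km + [S])
v = 135 * 115 / (10 + 115)
v = 124.2 uM/s

124.2 uM/s


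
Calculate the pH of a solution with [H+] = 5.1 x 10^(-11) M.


pH = -log10([H+])
pH = -log10(5.1 x 10^(-11))
pH = 10.2924

10.2924


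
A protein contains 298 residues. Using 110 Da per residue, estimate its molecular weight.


MW = n_residues * 110 Da
MW = 298 * 110
MW = 32780 Da

32780 Da


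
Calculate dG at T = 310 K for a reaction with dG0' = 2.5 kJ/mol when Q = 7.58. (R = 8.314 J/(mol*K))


dG = dG0' + RT * ln(Q) / 1000
dG = 2.5 + 8.314 * 310 * ln(7.58) / 1000
dG = 7.7204 kJ/mol

7.7204 kJ/mol


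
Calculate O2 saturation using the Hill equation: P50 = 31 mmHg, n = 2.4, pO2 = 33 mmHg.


Y = pO2^n / (P50^n + pO2^n)
Y = 33^2.4 / (31^2.4 + 33^2.4)
Y = 53.74%

53.74%


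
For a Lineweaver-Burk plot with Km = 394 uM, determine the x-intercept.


x-intercept = -1/Km
= -1/394
= -0.0025 1/uM

-0.0025 1/uM


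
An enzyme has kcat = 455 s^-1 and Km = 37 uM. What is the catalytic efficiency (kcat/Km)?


Catalytic efficiency = kcat / Km
= 455 / 37
= 12.2973 uM^-1*s^-1

12.2973 uM^-1*s^-1


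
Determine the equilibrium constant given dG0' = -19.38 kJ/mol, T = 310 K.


Keq = exp(-dG0 * 1000 / (R * T))
Keq = exp(-(-19.38) * 1000 / (8.314 * 310))
Keq = 1843.4248

1843.4248


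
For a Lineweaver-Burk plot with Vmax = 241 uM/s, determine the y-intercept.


y-intercept = 1/Vmax
= 1/241
= 0.0041 s/uM

0.0041 s/uM


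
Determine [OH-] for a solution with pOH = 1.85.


[OH-] = 10^(-pOH)
[OH-] = 10^(-1.85)
[OH-] = 0.0141 M

0.0141 M


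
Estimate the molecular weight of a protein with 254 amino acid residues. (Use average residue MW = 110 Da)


MW = n_residues * 110 Da
MW = 254 * 110
MW = 27940 Da

27940 Da


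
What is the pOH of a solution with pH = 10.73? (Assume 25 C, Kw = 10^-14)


pOH = 14 - pH
pOH = 14 - 10.73
pOH = 3.27

3.27


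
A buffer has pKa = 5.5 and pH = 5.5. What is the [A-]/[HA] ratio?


[A-]/[HA] = 10^(pH - pKa)
= 10^(5.5 - 5.5)
= 1.0

1.0


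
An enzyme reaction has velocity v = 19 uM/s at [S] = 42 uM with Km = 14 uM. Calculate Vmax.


Vmax = v * (Km + [S]) / [S]
Vmax = 19 * (14 + 42) / 42
Vmax = 25.3333 uM/s

25.3333 uM/s


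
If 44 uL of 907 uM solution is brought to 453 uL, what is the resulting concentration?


C2 = C1 * V1 / V2
C2 = 907 * 44 / 453
C2 = 88.0971 uM

88.0971 uM


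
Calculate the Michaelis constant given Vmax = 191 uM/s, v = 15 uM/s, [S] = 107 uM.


Km = [S] * (Vmax - v) / v
Km = 107 * (191 - 15) / 15
Km = 1255.4667 uM

1255.4667 uM


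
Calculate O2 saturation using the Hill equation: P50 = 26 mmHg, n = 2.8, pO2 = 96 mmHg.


Y = pO2^n / (P50^n + pO2^n)
Y = 96^2.8 / (26^2.8 + 96^2.8)
Y = 97.49%

97.49%


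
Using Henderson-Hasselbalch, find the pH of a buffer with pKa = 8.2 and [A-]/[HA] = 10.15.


pH = pKa + log10([A-]/[HA])
pH = 8.2 + log10(10.15)
pH = 9.2065

9.2065


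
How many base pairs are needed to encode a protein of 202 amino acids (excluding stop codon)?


Each amino acid = 1 codon = 3 bp
bp = 202 * 3 = 606 bp

606 bp


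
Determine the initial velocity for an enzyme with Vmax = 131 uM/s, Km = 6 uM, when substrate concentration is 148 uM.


v = Vmax * [S] / (Km + [S])
v = 131 * 148 / (6 + 148)
v = 125.8961 uM/s

125.8961 uM/s


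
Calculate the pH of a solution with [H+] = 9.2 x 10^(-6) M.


pH = -log10([H+])
pH = -log10(9.2 x 10^(-6))
pH = 5.0362

5.0362


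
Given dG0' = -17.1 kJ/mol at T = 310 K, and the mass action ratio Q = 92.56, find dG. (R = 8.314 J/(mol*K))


dG = dG0' + RT * ln(Q) / 1000
dG = -17.1 + 8.314 * 310 * ln(92.56) / 1000
dG = -5.4302 kJ/mol

-5.4302 kJ/mol


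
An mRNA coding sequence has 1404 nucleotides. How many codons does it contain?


codons = nucleotides / 3
codons = 1404 / 3 = 468

468


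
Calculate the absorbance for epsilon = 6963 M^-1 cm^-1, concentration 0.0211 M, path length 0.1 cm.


A = epsilon * c * l
A = 6963 * 0.0211 * 0.1
A = 14.6919

14.6919


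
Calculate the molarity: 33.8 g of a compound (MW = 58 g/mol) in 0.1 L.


C = (mass / MW) / volume
C = (33.8 / 58) / 0.1
C = 5.8276 M

5.8276 M


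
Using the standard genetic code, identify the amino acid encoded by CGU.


Standard genetic code lookup.
Codon CGU -> Arg

Arg


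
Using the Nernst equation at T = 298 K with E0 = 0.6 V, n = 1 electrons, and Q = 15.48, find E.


E = E0 - (RT/nF) * ln(Q)
E = 0.6 - (8.314 * 298 / (1 * 96485)) * ln(15.48)
E = 0.5297 V

0.5297 V


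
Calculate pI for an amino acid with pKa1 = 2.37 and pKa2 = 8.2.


pI = (pKa1 + pKa2) / 2
pI = (2.37 + 8.2) / 2
pI = 5.285

5.285


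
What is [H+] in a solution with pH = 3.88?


[H+] = 10^(-pH)
[H+] = 10^(-3.88)
[H+] = 1.318e-04 M

1.318e-04 M


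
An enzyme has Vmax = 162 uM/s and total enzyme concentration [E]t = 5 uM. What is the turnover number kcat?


kcat = Vmax / [E]t
kcat = 162 / 5
kcat = 32.4 s^-1

32.4 s^-1


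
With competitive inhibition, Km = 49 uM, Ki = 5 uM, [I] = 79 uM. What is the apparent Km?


Km_app = Km * (1 + [I]/Ki)
Km_app = 49 * (1 + 79/5)
Km_app = 823.2 uM

823.2 uM


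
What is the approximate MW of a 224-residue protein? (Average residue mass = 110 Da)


MW = n_residues * 110 Da
MW = 224 * 110
MW = 24640 Da

24640 Da


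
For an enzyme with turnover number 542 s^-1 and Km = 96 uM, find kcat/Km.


Catalytic efficiency = kcat / Km
= 542 / 96
= 5.6458 uM^-1*s^-1

5.6458 uM^-1*s^-1


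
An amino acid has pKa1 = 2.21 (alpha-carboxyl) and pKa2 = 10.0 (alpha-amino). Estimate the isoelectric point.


pI = (pKa1 + pKa2) / 2
pI = (2.21 + 10.0) / 2
pI = 6.105

6.105


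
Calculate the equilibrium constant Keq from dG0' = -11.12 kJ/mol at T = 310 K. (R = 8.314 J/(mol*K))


Keq = exp(-dG0 * 1000 / (R * T))
Keq = exp(-(-11.12) * 1000 / (8.314 * 310))
Keq = 74.7782

74.7782


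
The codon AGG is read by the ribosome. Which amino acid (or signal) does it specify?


Standard genetic code lookup.
Codon AGG -> Arg

Arg


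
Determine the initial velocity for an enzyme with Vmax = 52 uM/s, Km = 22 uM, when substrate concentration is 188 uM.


v = Vmax * [S] / (Km + [S])
v = 52 * 188 / (22 + 188)
v = 46.5524 uM/s

46.5524 uM/s


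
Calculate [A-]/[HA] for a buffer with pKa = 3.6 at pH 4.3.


[A-]/[HA] = 10^(pH - pKa)
= 10^(4.3 - 3.6)
= 5.0119

5.0119


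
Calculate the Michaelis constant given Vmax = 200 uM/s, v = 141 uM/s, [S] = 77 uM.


Km = [S] * (Vmax - v) / v
Km = 77 * (200 - 141) / 141
Km = 32.2199 uM

32.2199 uM


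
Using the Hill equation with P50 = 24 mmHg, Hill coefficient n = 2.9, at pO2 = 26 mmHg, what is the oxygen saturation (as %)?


Y = pO2^n / (P50^n + pO2^n)
Y = 26^2.9 / (24^2.9 + 26^2.9)
Y = 55.78%

55.78%


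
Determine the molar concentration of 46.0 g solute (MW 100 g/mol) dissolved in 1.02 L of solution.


C = (mass / MW) / volume
C = (46.0 / 100) / 1.02
C = 0.451 M

0.451 M


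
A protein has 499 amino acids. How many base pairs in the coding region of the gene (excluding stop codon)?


Each amino acid = 1 codon = 3 bp
bp = 499 * 3 = 1497 bp

1497 bp


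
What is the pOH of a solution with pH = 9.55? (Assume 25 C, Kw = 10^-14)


pOH = 14 - pH
pOH = 14 - 9.55
pOH = 4.45

4.45


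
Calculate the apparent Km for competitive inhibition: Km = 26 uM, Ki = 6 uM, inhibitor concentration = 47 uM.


Km_app = Km * (1 + [I]/Ki)
Km_app = 26 * (1 + 47/6)
Km_app = 229.6667 uM

229.6667 uM


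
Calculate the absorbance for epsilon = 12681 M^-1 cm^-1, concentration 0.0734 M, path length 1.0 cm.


A = epsilon * c * l
A = 12681 * 0.0734 * 1.0
A = 930.7854

930.7854


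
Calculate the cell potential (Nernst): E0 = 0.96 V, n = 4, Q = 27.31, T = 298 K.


E = E0 - (RT/nF) * ln(Q)
E = 0.96 - (8.314 * 298 / (4 * 96485)) * ln(27.31)
E = 0.9388 V

0.9388 V


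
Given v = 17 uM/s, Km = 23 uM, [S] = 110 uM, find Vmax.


Vmax = v * (Km + [S]) / [S]
Vmax = 17 * (23 + 110) / 110
Vmax = 20.5545 uM/s

20.5545 uM/s


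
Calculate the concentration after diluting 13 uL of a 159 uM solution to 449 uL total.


C2 = C1 * V1 / V2
C2 = 159 * 13 / 449
C2 = 4.6036 uM

4.6036 uM


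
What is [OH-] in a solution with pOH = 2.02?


[OH-] = 10^(-pOH)
[OH-] = 10^(-2.02)
[OH-] = 0.0095 M

0.0095 M


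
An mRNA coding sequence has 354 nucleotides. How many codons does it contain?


codons = nucleotides / 3
codons = 354 / 3 = 118

118


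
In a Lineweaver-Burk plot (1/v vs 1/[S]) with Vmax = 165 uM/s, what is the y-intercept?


y-intercept = 1/Vmax
= 1/165
= 0.0061 s/uM

0.0061 s/uM


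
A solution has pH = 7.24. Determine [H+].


[H+] = 10^(-pH)
[H+] = 10^(-7.24)
[H+] = 5.754e-08 M

5.754e-08 M


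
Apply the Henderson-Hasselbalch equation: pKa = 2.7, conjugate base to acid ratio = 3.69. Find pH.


pH = pKa + log10([A-]/[HA])
pH = 2.7 + log10(3.69)
pH = 3.267

3.267


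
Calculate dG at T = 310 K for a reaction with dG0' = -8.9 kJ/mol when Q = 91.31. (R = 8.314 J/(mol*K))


dG = dG0' + RT * ln(Q) / 1000
dG = -8.9 + 8.314 * 310 * ln(91.31) / 1000
dG = 2.7348 kJ/mol

2.7348 kJ/mol


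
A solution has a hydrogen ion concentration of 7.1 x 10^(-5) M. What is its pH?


pH = -log10([H+])
pH = -log10(7.1 x 10^(-5))
pH = 4.1487

4.1487


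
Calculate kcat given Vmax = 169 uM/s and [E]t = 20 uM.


kcat = Vmax / [E]t
kcat = 169 / 20
kcat = 8.45 s^-1

8.45 s^-1


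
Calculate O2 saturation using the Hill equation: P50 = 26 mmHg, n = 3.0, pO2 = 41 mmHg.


Y = pO2^n / (P50^n + pO2^n)
Y = 41^3.0 / (26^3.0 + 41^3.0)
Y = 79.68%

79.68%


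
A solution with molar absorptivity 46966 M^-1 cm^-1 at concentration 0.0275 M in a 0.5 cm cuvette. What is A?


A = epsilon * c * l
A = 46966 * 0.0275 * 0.5
A = 645.7825

645.7825


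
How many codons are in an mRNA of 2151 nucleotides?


codons = nucleotides / 3
codons = 2151 / 3 = 717

717


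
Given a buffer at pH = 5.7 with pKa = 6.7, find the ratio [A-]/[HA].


[A-]/[HA] = 10^(pH - pKa)
= 10^(5.7 - 6.7)
= 0.1

0.1


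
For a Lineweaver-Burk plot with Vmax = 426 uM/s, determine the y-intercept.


y-intercept = 1/Vmax
= 1/426
= 0.0023 s/uM

0.0023 s/uM


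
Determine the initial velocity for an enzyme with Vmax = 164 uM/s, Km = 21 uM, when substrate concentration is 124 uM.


v = Vmax * [S] / (Km + [S])
v = 164 * 124 / (21 + 124)
v = 140.2483 uM/s

140.2483 uM/s


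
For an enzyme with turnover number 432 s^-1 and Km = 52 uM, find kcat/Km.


Catalytic efficiency = kcat / Km
= 432 / 52
= 8.3077 uM^-1*s^-1

8.3077 uM^-1*s^-1


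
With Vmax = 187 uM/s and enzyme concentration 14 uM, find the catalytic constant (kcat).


kcat = Vmax / [E]t
kcat = 187 / 14
kcat = 13.3571 s^-1

13.3571 s^-1


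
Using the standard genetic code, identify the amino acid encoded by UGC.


Standard genetic code lookup.
Codon UGC -> Cys

Cys
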